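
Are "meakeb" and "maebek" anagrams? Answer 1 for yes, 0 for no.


Strings: "meakeb", "maebek"
Sorted first:  abeekm
Sorted second: abeekm
Sorted forms match => anagrams

1


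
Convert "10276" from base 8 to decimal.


Input: "10276" in base 8
Positional expansion:
  Digit '1' (value 1) x 8^4 = 4096
  Digit '0' (value 0) x 8^3 = 0
  Digit '2' (value 2) x 8^2 = 128
  Digit '7' (value 7) x 8^1 = 56
  Digit '6' (value 6) x 8^0 = 6
Sum = 4286

4286


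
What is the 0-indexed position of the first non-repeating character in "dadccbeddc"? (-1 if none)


Input: dadccbeddc
Character frequencies:
  'a': 1
  'b': 1
  'c': 3
  'd': 4
  'e': 1
Scanning left to right for freq == 1:
  Position 0 ('d'): freq=4, skip
  Position 1 ('a'): unique! => answer = 1

1


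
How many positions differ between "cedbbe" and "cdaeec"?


Comparing "cedbbe" and "cdaeec" position by position:
  Position 0: 'c' vs 'c' => same
  Position 1: 'e' vs 'd' => DIFFER
  Position 2: 'd' vs 'a' => DIFFER
  Position 3: 'b' vs 'e' => DIFFER
  Position 4: 'b' vs 'e' => DIFFER
  Position 5: 'e' vs 'c' => DIFFER
Positions that differ: 5

5


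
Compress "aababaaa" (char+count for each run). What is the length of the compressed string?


Input: aababaaa
Runs:
  'a' x 2 => "a2"
  'b' x 1 => "b1"
  'a' x 1 => "a1"
  'b' x 1 => "b1"
  'a' x 3 => "a3"
Compressed: "a2b1a1b1a3"
Compressed length: 10

10


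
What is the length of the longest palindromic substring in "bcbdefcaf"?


Input: "bcbdefcaf"
Checking substrings for palindromes:
  [0:3] "bcb" (len 3) => palindrome
Longest palindromic substring: "bcb" with length 3

3


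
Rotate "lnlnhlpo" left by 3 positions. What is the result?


Input: "lnlnhlpo", rotate left by 3
First 3 characters: "lnl"
Remaining characters: "nhlpo"
Concatenate remaining + first: "nhlpo" + "lnl" = "nhlpolnl"

nhlpolnl


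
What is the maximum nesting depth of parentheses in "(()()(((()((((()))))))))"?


Input: "(()()(((()((((()))))))))"
Tracking depth:
  Position 0 '(': depth becomes 1
  Position 1 '(': depth becomes 2
  Position 2 ')': depth becomes 1
  Position 3 '(': depth becomes 2
  Position 4 ')': depth becomes 1
  Position 5 '(': depth becomes 2
  Position 6 '(': depth becomes 3
  Position 7 '(': depth becomes 4
  Position 8 '(': depth becomes 5
  Position 9 ')': depth becomes 4
  Position 10 '(': depth becomes 5
  Position 11 '(': depth becomes 6
  Position 12 '(': depth becomes 7
  Position 13 '(': depth becomes 8
  Position 14 '(': depth becomes 9
  Position 15 ')': depth becomes 8
  Position 16 ')': depth becomes 7
  Position 17 ')': depth becomes 6
  Position 18 ')': depth becomes 5
  Position 19 ')': depth becomes 4
  Position 20 ')': depth becomes 3
  Position 21 ')': depth becomes 2
  Position 22 ')': depth becomes 1
  Position 23 ')': depth becomes 0
Maximum depth reached: 9

9


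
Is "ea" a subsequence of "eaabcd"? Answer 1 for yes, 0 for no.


Check if "ea" is a subsequence of "eaabcd"
Greedy scan:
  Position 0 ('e'): matches sub[0] = 'e'
  Position 1 ('a'): matches sub[1] = 'a'
  Position 2 ('a'): no match needed
  Position 3 ('b'): no match needed
  Position 4 ('c'): no match needed
  Position 5 ('d'): no match needed
All 2 characters matched => is a subsequence

1


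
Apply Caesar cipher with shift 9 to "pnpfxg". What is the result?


Caesar cipher: shift "pnpfxg" by 9
  'p' (pos 15) + 9 = pos 24 = 'y'
  'n' (pos 13) + 9 = pos 22 = 'w'
  'p' (pos 15) + 9 = pos 24 = 'y'
  'f' (pos 5) + 9 = pos 14 = 'o'
  'x' (pos 23) + 9 = pos 6 = 'g'
  'g' (pos 6) + 9 = pos 15 = 'p'
Result: ywyogp

ywyogp


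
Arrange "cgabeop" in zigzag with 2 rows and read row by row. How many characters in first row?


Zigzag "cgabeop" into 2 rows:
Placing characters:
  'c' => row 0
  'g' => row 1
  'a' => row 0
  'b' => row 1
  'e' => row 0
  'o' => row 1
  'p' => row 0
Rows:
  Row 0: "caep"
  Row 1: "gbo"
First row length: 4

4


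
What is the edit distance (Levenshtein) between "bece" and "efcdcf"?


Computing edit distance: "bece" -> "efcdcf"
DP table:
           e    f    c    d    c    f
      0    1    2    3    4    5    6
  b   1    1    2    3    4    5    6
  e   2    1    2    3    4    5    6
  c   3    2    2    2    3    4    5
  e   4    3    3    3    3    4    5
Edit distance = dp[4][6] = 5

5


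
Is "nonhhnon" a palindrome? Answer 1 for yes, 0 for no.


Input: nonhhnon
Reversed: nonhhnon
  Compare pos 0 ('n') with pos 7 ('n'): match
  Compare pos 1 ('o') with pos 6 ('o'): match
  Compare pos 2 ('n') with pos 5 ('n'): match
  Compare pos 3 ('h') with pos 4 ('h'): match
Result: palindrome

1


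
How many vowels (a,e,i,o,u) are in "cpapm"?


Input: cpapm
Checking each character:
  'c' at position 0: consonant
  'p' at position 1: consonant
  'a' at position 2: vowel (running total: 1)
  'p' at position 3: consonant
  'm' at position 4: consonant
Total vowels: 1

1


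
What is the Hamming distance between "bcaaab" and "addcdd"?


Comparing "bcaaab" and "addcdd" position by position:
  Position 0: 'b' vs 'a' => differ
  Position 1: 'c' vs 'd' => differ
  Position 2: 'a' vs 'd' => differ
  Position 3: 'a' vs 'c' => differ
  Position 4: 'a' vs 'd' => differ
  Position 5: 'b' vs 'd' => differ
Total differences (Hamming distance): 6

6


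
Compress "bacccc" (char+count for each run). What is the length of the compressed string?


Input: bacccc
Runs:
  'b' x 1 => "b1"
  'a' x 1 => "a1"
  'c' x 4 => "c4"
Compressed: "b1a1c4"
Compressed length: 6

6


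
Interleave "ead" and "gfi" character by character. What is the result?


Interleaving "ead" and "gfi":
  Position 0: 'e' from first, 'g' from second => "eg"
  Position 1: 'a' from first, 'f' from second => "af"
  Position 2: 'd' from first, 'i' from second => "di"
Result: egafdi

egafdi


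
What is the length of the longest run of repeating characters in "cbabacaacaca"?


Input: "cbabacaacaca"
Scanning for longest run:
  Position 1 ('b'): new char, reset run to 1
  Position 2 ('a'): new char, reset run to 1
  Position 3 ('b'): new char, reset run to 1
  Position 4 ('a'): new char, reset run to 1
  Position 5 ('c'): new char, reset run to 1
  Position 6 ('a'): new char, reset run to 1
  Position 7 ('a'): continues run of 'a', length=2
  Position 8 ('c'): new char, reset run to 1
  Position 9 ('a'): new char, reset run to 1
  Position 10 ('c'): new char, reset run to 1
  Position 11 ('a'): new char, reset run to 1
Longest run: 'a' with length 2

2


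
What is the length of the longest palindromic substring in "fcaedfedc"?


Input: "fcaedfedc"
Checking substrings for palindromes:
  No multi-char palindromic substrings found
Longest palindromic substring: "f" with length 1

1


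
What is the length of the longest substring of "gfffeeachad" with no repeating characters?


Input: "gfffeeachad"
Sliding window (track last position of each char):
  Position 0 ('g'): window [0,0] length 1 -- new best
  Position 1 ('f'): window [0,1] length 2 -- new best
  Position 2 ('f'): repeat (last at 1), move window start to 2
  Position 2 ('f'): window [2,2] length 1
  Position 3 ('f'): repeat (last at 2), move window start to 3
  Position 3 ('f'): window [3,3] length 1
  Position 4 ('e'): window [3,4] length 2
  Position 5 ('e'): repeat (last at 4), move window start to 5
  Position 5 ('e'): window [5,5] length 1
  Position 6 ('a'): window [5,6] length 2
  Position 7 ('c'): window [5,7] length 3 -- new best
  Position 8 ('h'): window [5,8] length 4 -- new best
  Position 9 ('a'): repeat (last at 6), move window start to 7
  Position 9 ('a'): window [7,9] length 3
  Position 10 ('d'): window [7,10] length 4
Longest substring with no repeats: "each" with length 4

4


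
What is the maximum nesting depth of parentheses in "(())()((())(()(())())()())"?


Input: "(())()((())(()(())())()())"
Tracking depth:
  Position 0 '(': depth becomes 1
  Position 1 '(': depth becomes 2
  Position 2 ')': depth becomes 1
  Position 3 ')': depth becomes 0
  Position 4 '(': depth becomes 1
  Position 5 ')': depth becomes 0
  Position 6 '(': depth becomes 1
  Position 7 '(': depth becomes 2
  Position 8 '(': depth becomes 3
  Position 9 ')': depth becomes 2
  Position 10 ')': depth becomes 1
  Position 11 '(': depth becomes 2
  Position 12 '(': depth becomes 3
  Position 13 ')': depth becomes 2
  Position 14 '(': depth becomes 3
  Position 15 '(': depth becomes 4
  Position 16 ')': depth becomes 3
  Position 17 ')': depth becomes 2
  Position 18 '(': depth becomes 3
  Position 19 ')': depth becomes 2
  Position 20 ')': depth becomes 1
  Position 21 '(': depth becomes 2
  Position 22 ')': depth becomes 1
  Position 23 '(': depth becomes 2
  Position 24 ')': depth becomes 1
  Position 25 ')': depth becomes 0
Maximum depth reached: 4

4


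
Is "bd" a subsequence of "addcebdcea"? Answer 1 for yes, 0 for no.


Check if "bd" is a subsequence of "addcebdcea"
Greedy scan:
  Position 0 ('a'): no match needed
  Position 1 ('d'): no match needed
  Position 2 ('d'): no match needed
  Position 3 ('c'): no match needed
  Position 4 ('e'): no match needed
  Position 5 ('b'): matches sub[0] = 'b'
  Position 6 ('d'): matches sub[1] = 'd'
  Position 7 ('c'): no match needed
  Position 8 ('e'): no match needed
  Position 9 ('a'): no match needed
All 2 characters matched => is a subsequence

1


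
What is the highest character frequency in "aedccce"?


Input: aedccce
Character counts:
  'a': 1
  'c': 3
  'd': 1
  'e': 2
Maximum frequency: 3

3


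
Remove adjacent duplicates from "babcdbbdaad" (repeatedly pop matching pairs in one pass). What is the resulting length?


Input: babcdbbdaad
Stack-based adjacent duplicate removal:
  Read 'b': push. Stack: b
  Read 'a': push. Stack: ba
  Read 'b': push. Stack: bab
  Read 'c': push. Stack: babc
  Read 'd': push. Stack: babcd
  Read 'b': push. Stack: babcdb
  Read 'b': matches stack top 'b' => pop. Stack: babcd
  Read 'd': matches stack top 'd' => pop. Stack: babc
  Read 'a': push. Stack: babca
  Read 'a': matches stack top 'a' => pop. Stack: babc
  Read 'd': push. Stack: babcd
Final stack: "babcd" (length 5)

5


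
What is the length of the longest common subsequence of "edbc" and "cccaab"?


LCS of "edbc" and "cccaab"
DP table:
           c    c    c    a    a    b
      0    0    0    0    0    0    0
  e   0    0    0    0    0    0    0
  d   0    0    0    0    0    0    0
  b   0    0    0    0    0    0    1
  c   0    1    1    1    1    1    1
LCS length = dp[4][6] = 1

1


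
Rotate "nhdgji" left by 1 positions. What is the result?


Input: "nhdgji", rotate left by 1
First 1 characters: "n"
Remaining characters: "hdgji"
Concatenate remaining + first: "hdgji" + "n" = "hdgjin"

hdgjin


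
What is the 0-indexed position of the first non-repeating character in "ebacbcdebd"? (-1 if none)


Input: ebacbcdebd
Character frequencies:
  'a': 1
  'b': 3
  'c': 2
  'd': 2
  'e': 2
Scanning left to right for freq == 1:
  Position 0 ('e'): freq=2, skip
  Position 1 ('b'): freq=3, skip
  Position 2 ('a'): unique! => answer = 2

2


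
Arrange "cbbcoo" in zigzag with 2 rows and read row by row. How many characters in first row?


Zigzag "cbbcoo" into 2 rows:
Placing characters:
  'c' => row 0
  'b' => row 1
  'b' => row 0
  'c' => row 1
  'o' => row 0
  'o' => row 1
Rows:
  Row 0: "cbo"
  Row 1: "bco"
First row length: 3

3


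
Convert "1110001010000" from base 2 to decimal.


Input: "1110001010000" in base 2
Positional expansion:
  Digit '1' (value 1) x 2^12 = 4096
  Digit '1' (value 1) x 2^11 = 2048
  Digit '1' (value 1) x 2^10 = 1024
  Digit '0' (value 0) x 2^9 = 0
  Digit '0' (value 0) x 2^8 = 0
  Digit '0' (value 0) x 2^7 = 0
  Digit '1' (value 1) x 2^6 = 64
  Digit '0' (value 0) x 2^5 = 0
  Digit '1' (value 1) x 2^4 = 16
  Digit '0' (value 0) x 2^3 = 0
  Digit '0' (value 0) x 2^2 = 0
  Digit '0' (value 0) x 2^1 = 0
  Digit '0' (value 0) x 2^0 = 0
Sum = 7248

7248


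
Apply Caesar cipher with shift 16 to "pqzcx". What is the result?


Caesar cipher: shift "pqzcx" by 16
  'p' (pos 15) + 16 = pos 5 = 'f'
  'q' (pos 16) + 16 = pos 6 = 'g'
  'z' (pos 25) + 16 = pos 15 = 'p'
  'c' (pos 2) + 16 = pos 18 = 's'
  'x' (pos 23) + 16 = pos 13 = 'n'
Result: fgpsn

fgpsn


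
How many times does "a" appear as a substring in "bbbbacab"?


Searching for "a" in "bbbbacab"
Scanning each position:
  Position 0: "b" => no
  Position 1: "b" => no
  Position 2: "b" => no
  Position 3: "b" => no
  Position 4: "a" => MATCH
  Position 5: "c" => no
  Position 6: "a" => MATCH
  Position 7: "b" => no
Total occurrences: 2

2


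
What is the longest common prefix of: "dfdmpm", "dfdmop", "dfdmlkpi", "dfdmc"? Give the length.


Words: dfdmpm, dfdmop, dfdmlkpi, dfdmc
  Position 0: all 'd' => match
  Position 1: all 'f' => match
  Position 2: all 'd' => match
  Position 3: all 'm' => match
  Position 4: ('p', 'o', 'l', 'c') => mismatch, stop
LCP = "dfdm" (length 4)

4


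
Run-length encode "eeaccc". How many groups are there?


Input: eeaccc
Scanning for consecutive runs:
  Group 1: 'e' x 2 (positions 0-1)
  Group 2: 'a' x 1 (positions 2-2)
  Group 3: 'c' x 3 (positions 3-5)
Total groups: 3

3


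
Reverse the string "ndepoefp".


Input: ndepoefp
Reading characters right to left:
  Position 7: 'p'
  Position 6: 'f'
  Position 5: 'e'
  Position 4: 'o'
  Position 3: 'p'
  Position 2: 'e'
  Position 1: 'd'
  Position 0: 'n'
Reversed: pfeopedn

pfeopedn


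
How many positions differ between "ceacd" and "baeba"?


Comparing "ceacd" and "baeba" position by position:
  Position 0: 'c' vs 'b' => DIFFER
  Position 1: 'e' vs 'a' => DIFFER
  Position 2: 'a' vs 'e' => DIFFER
  Position 3: 'c' vs 'b' => DIFFER
  Position 4: 'd' vs 'a' => DIFFER
Positions that differ: 5

5


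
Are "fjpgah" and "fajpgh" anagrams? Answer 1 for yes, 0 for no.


Strings: "fjpgah", "fajpgh"
Sorted first:  afghjp
Sorted second: afghjp
Sorted forms match => anagrams

1


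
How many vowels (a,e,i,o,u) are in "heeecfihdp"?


Input: heeecfihdp
Checking each character:
  'h' at position 0: consonant
  'e' at position 1: vowel (running total: 1)
  'e' at position 2: vowel (running total: 2)
  'e' at position 3: vowel (running total: 3)
  'c' at position 4: consonant
  'f' at position 5: consonant
  'i' at position 6: vowel (running total: 4)
  'h' at position 7: consonant
  'd' at position 8: consonant
  'p' at position 9: consonant
Total vowels: 4

4


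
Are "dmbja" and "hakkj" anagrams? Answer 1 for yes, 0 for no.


Strings: "dmbja", "hakkj"
Sorted first:  abdjm
Sorted second: ahjkk
Differ at position 1: 'b' vs 'h' => not anagrams

0


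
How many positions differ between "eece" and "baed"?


Comparing "eece" and "baed" position by position:
  Position 0: 'e' vs 'b' => DIFFER
  Position 1: 'e' vs 'a' => DIFFER
  Position 2: 'c' vs 'e' => DIFFER
  Position 3: 'e' vs 'd' => DIFFER
Positions that differ: 4

4


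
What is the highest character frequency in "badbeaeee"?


Input: badbeaeee
Character counts:
  'a': 2
  'b': 2
  'd': 1
  'e': 4
Maximum frequency: 4

4


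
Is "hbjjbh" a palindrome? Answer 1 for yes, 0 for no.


Input: hbjjbh
Reversed: hbjjbh
  Compare pos 0 ('h') with pos 5 ('h'): match
  Compare pos 1 ('b') with pos 4 ('b'): match
  Compare pos 2 ('j') with pos 3 ('j'): match
Result: palindrome

1


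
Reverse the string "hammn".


Input: hammn
Reading characters right to left:
  Position 4: 'n'
  Position 3: 'm'
  Position 2: 'm'
  Position 1: 'a'
  Position 0: 'h'
Reversed: nmmah

nmmah


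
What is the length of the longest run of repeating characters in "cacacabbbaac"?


Input: "cacacabbbaac"
Scanning for longest run:
  Position 1 ('a'): new char, reset run to 1
  Position 2 ('c'): new char, reset run to 1
  Position 3 ('a'): new char, reset run to 1
  Position 4 ('c'): new char, reset run to 1
  Position 5 ('a'): new char, reset run to 1
  Position 6 ('b'): new char, reset run to 1
  Position 7 ('b'): continues run of 'b', length=2
  Position 8 ('b'): continues run of 'b', length=3
  Position 9 ('a'): new char, reset run to 1
  Position 10 ('a'): continues run of 'a', length=2
  Position 11 ('c'): new char, reset run to 1
Longest run: 'b' with length 3

3


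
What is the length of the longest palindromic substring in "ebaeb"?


Input: "ebaeb"
Checking substrings for palindromes:
  No multi-char palindromic substrings found
Longest palindromic substring: "e" with length 1

1


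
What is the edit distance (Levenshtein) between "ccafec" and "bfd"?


Computing edit distance: "ccafec" -> "bfd"
DP table:
           b    f    d
      0    1    2    3
  c   1    1    2    3
  c   2    2    2    3
  a   3    3    3    3
  f   4    4    3    4
  e   5    5    4    4
  c   6    6    5    5
Edit distance = dp[6][3] = 5

5


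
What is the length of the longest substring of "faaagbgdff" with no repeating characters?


Input: "faaagbgdff"
Sliding window (track last position of each char):
  Position 0 ('f'): window [0,0] length 1 -- new best
  Position 1 ('a'): window [0,1] length 2 -- new best
  Position 2 ('a'): repeat (last at 1), move window start to 2
  Position 2 ('a'): window [2,2] length 1
  Position 3 ('a'): repeat (last at 2), move window start to 3
  Position 3 ('a'): window [3,3] length 1
  Position 4 ('g'): window [3,4] length 2
  Position 5 ('b'): window [3,5] length 3 -- new best
  Position 6 ('g'): repeat (last at 4), move window start to 5
  Position 6 ('g'): window [5,6] length 2
  Position 7 ('d'): window [5,7] length 3
  Position 8 ('f'): window [5,8] length 4 -- new best
  Position 9 ('f'): repeat (last at 8), move window start to 9
  Position 9 ('f'): window [9,9] length 1
Longest substring with no repeats: "bgdf" with length 4

4


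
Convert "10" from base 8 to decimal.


Input: "10" in base 8
Positional expansion:
  Digit '1' (value 1) x 8^1 = 8
  Digit '0' (value 0) x 8^0 = 0
Sum = 8

8


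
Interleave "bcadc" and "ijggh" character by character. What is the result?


Interleaving "bcadc" and "ijggh":
  Position 0: 'b' from first, 'i' from second => "bi"
  Position 1: 'c' from first, 'j' from second => "cj"
  Position 2: 'a' from first, 'g' from second => "ag"
  Position 3: 'd' from first, 'g' from second => "dg"
  Position 4: 'c' from first, 'h' from second => "ch"
Result: bicjagdgch

bicjagdgch


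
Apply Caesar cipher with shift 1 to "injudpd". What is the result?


Caesar cipher: shift "injudpd" by 1
  'i' (pos 8) + 1 = pos 9 = 'j'
  'n' (pos 13) + 1 = pos 14 = 'o'
  'j' (pos 9) + 1 = pos 10 = 'k'
  'u' (pos 20) + 1 = pos 21 = 'v'
  'd' (pos 3) + 1 = pos 4 = 'e'
  'p' (pos 15) + 1 = pos 16 = 'q'
  'd' (pos 3) + 1 = pos 4 = 'e'
Result: jokveqe

jokveqe


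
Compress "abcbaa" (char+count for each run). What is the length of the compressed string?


Input: abcbaa
Runs:
  'a' x 1 => "a1"
  'b' x 1 => "b1"
  'c' x 1 => "c1"
  'b' x 1 => "b1"
  'a' x 2 => "a2"
Compressed: "a1b1c1b1a2"
Compressed length: 10

10


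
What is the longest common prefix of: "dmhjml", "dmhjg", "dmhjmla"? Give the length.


Words: dmhjml, dmhjg, dmhjmla
  Position 0: all 'd' => match
  Position 1: all 'm' => match
  Position 2: all 'h' => match
  Position 3: all 'j' => match
  Position 4: ('m', 'g', 'm') => mismatch, stop
LCP = "dmhj" (length 4)

4


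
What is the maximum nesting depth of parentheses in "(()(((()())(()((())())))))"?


Input: "(()(((()())(()((())())))))"
Tracking depth:
  Position 0 '(': depth becomes 1
  Position 1 '(': depth becomes 2
  Position 2 ')': depth becomes 1
  Position 3 '(': depth becomes 2
  Position 4 '(': depth becomes 3
  Position 5 '(': depth becomes 4
  Position 6 '(': depth becomes 5
  Position 7 ')': depth becomes 4
  Position 8 '(': depth becomes 5
  Position 9 ')': depth becomes 4
  Position 10 ')': depth becomes 3
  Position 11 '(': depth becomes 4
  Position 12 '(': depth becomes 5
  Position 13 ')': depth becomes 4
  Position 14 '(': depth becomes 5
  Position 15 '(': depth becomes 6
  Position 16 '(': depth becomes 7
  Position 17 ')': depth becomes 6
  Position 18 ')': depth becomes 5
  Position 19 '(': depth becomes 6
  Position 20 ')': depth becomes 5
  Position 21 ')': depth becomes 4
  Position 22 ')': depth becomes 3
  Position 23 ')': depth becomes 2
  Position 24 ')': depth becomes 1
  Position 25 ')': depth becomes 0
Maximum depth reached: 7

7


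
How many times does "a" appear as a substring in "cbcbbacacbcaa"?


Searching for "a" in "cbcbbacacbcaa"
Scanning each position:
  Position 0: "c" => no
  Position 1: "b" => no
  Position 2: "c" => no
  Position 3: "b" => no
  Position 4: "b" => no
  Position 5: "a" => MATCH
  Position 6: "c" => no
  Position 7: "a" => MATCH
  Position 8: "c" => no
  Position 9: "b" => no
  Position 10: "c" => no
  Position 11: "a" => MATCH
  Position 12: "a" => MATCH
Total occurrences: 4

4


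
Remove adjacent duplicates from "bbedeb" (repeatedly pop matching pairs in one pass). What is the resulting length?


Input: bbedeb
Stack-based adjacent duplicate removal:
  Read 'b': push. Stack: b
  Read 'b': matches stack top 'b' => pop. Stack: (empty)
  Read 'e': push. Stack: e
  Read 'd': push. Stack: ed
  Read 'e': push. Stack: ede
  Read 'b': push. Stack: edeb
Final stack: "edeb" (length 4)

4


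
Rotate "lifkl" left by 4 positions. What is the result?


Input: "lifkl", rotate left by 4
First 4 characters: "lifk"
Remaining characters: "l"
Concatenate remaining + first: "l" + "lifk" = "llifk"

llifk


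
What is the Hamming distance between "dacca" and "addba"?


Comparing "dacca" and "addba" position by position:
  Position 0: 'd' vs 'a' => differ
  Position 1: 'a' vs 'd' => differ
  Position 2: 'c' vs 'd' => differ
  Position 3: 'c' vs 'b' => differ
  Position 4: 'a' vs 'a' => same
Total differences (Hamming distance): 4

4


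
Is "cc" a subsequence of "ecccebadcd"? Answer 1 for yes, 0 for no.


Check if "cc" is a subsequence of "ecccebadcd"
Greedy scan:
  Position 0 ('e'): no match needed
  Position 1 ('c'): matches sub[0] = 'c'
  Position 2 ('c'): matches sub[1] = 'c'
  Position 3 ('c'): no match needed
  Position 4 ('e'): no match needed
  Position 5 ('b'): no match needed
  Position 6 ('a'): no match needed
  Position 7 ('d'): no match needed
  Position 8 ('c'): no match needed
  Position 9 ('d'): no match needed
All 2 characters matched => is a subsequence

1


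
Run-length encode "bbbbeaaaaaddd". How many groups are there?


Input: bbbbeaaaaaddd
Scanning for consecutive runs:
  Group 1: 'b' x 4 (positions 0-3)
  Group 2: 'e' x 1 (positions 4-4)
  Group 3: 'a' x 5 (positions 5-9)
  Group 4: 'd' x 3 (positions 10-12)
Total groups: 4

4


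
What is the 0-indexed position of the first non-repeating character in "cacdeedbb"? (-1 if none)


Input: cacdeedbb
Character frequencies:
  'a': 1
  'b': 2
  'c': 2
  'd': 2
  'e': 2
Scanning left to right for freq == 1:
  Position 0 ('c'): freq=2, skip
  Position 1 ('a'): unique! => answer = 1

1


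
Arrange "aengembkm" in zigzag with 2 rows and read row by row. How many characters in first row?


Zigzag "aengembkm" into 2 rows:
Placing characters:
  'a' => row 0
  'e' => row 1
  'n' => row 0
  'g' => row 1
  'e' => row 0
  'm' => row 1
  'b' => row 0
  'k' => row 1
  'm' => row 0
Rows:
  Row 0: "anebm"
  Row 1: "egmk"
First row length: 5

5


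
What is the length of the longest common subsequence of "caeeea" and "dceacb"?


LCS of "caeeea" and "dceacb"
DP table:
           d    c    e    a    c    b
      0    0    0    0    0    0    0
  c   0    0    1    1    1    1    1
  a   0    0    1    1    2    2    2
  e   0    0    1    2    2    2    2
  e   0    0    1    2    2    2    2
  e   0    0    1    2    2    2    2
  a   0    0    1    2    3    3    3
LCS length = dp[6][6] = 3

3


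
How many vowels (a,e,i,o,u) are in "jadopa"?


Input: jadopa
Checking each character:
  'j' at position 0: consonant
  'a' at position 1: vowel (running total: 1)
  'd' at position 2: consonant
  'o' at position 3: vowel (running total: 2)
  'p' at position 4: consonant
  'a' at position 5: vowel (running total: 3)
Total vowels: 3

3


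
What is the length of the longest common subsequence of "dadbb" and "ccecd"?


LCS of "dadbb" and "ccecd"
DP table:
           c    c    e    c    d
      0    0    0    0    0    0
  d   0    0    0    0    0    1
  a   0    0    0    0    0    1
  d   0    0    0    0    0    1
  b   0    0    0    0    0    1
  b   0    0    0    0    0    1
LCS length = dp[5][5] = 1

1


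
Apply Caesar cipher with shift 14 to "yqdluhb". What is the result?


Caesar cipher: shift "yqdluhb" by 14
  'y' (pos 24) + 14 = pos 12 = 'm'
  'q' (pos 16) + 14 = pos 4 = 'e'
  'd' (pos 3) + 14 = pos 17 = 'r'
  'l' (pos 11) + 14 = pos 25 = 'z'
  'u' (pos 20) + 14 = pos 8 = 'i'
  'h' (pos 7) + 14 = pos 21 = 'v'
  'b' (pos 1) + 14 = pos 15 = 'p'
Result: merzivp

merzivp


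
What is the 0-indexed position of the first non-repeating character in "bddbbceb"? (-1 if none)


Input: bddbbceb
Character frequencies:
  'b': 4
  'c': 1
  'd': 2
  'e': 1
Scanning left to right for freq == 1:
  Position 0 ('b'): freq=4, skip
  Position 1 ('d'): freq=2, skip
  Position 2 ('d'): freq=2, skip
  Position 3 ('b'): freq=4, skip
  Position 4 ('b'): freq=4, skip
  Position 5 ('c'): unique! => answer = 5

5


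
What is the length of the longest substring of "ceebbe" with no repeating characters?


Input: "ceebbe"
Sliding window (track last position of each char):
  Position 0 ('c'): window [0,0] length 1 -- new best
  Position 1 ('e'): window [0,1] length 2 -- new best
  Position 2 ('e'): repeat (last at 1), move window start to 2
  Position 2 ('e'): window [2,2] length 1
  Position 3 ('b'): window [2,3] length 2
  Position 4 ('b'): repeat (last at 3), move window start to 4
  Position 4 ('b'): window [4,4] length 1
  Position 5 ('e'): window [4,5] length 2
Longest substring with no repeats: "ce" with length 2

2


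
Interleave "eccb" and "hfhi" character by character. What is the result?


Interleaving "eccb" and "hfhi":
  Position 0: 'e' from first, 'h' from second => "eh"
  Position 1: 'c' from first, 'f' from second => "cf"
  Position 2: 'c' from first, 'h' from second => "ch"
  Position 3: 'b' from first, 'i' from second => "bi"
Result: ehcfchbi

ehcfchbi


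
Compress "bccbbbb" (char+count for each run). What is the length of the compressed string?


Input: bccbbbb
Runs:
  'b' x 1 => "b1"
  'c' x 2 => "c2"
  'b' x 4 => "b4"
Compressed: "b1c2b4"
Compressed length: 6

6


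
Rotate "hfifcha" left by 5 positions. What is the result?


Input: "hfifcha", rotate left by 5
First 5 characters: "hfifc"
Remaining characters: "ha"
Concatenate remaining + first: "ha" + "hfifc" = "hahfifc"

hahfifc


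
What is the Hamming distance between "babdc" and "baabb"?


Comparing "babdc" and "baabb" position by position:
  Position 0: 'b' vs 'b' => same
  Position 1: 'a' vs 'a' => same
  Position 2: 'b' vs 'a' => differ
  Position 3: 'd' vs 'b' => differ
  Position 4: 'c' vs 'b' => differ
Total differences (Hamming distance): 3

3


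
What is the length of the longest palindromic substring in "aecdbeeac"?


Input: "aecdbeeac"
Checking substrings for palindromes:
  [5:7] "ee" (len 2) => palindrome
Longest palindromic substring: "ee" with length 2

2


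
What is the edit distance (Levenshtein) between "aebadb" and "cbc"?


Computing edit distance: "aebadb" -> "cbc"
DP table:
           c    b    c
      0    1    2    3
  a   1    1    2    3
  e   2    2    2    3
  b   3    3    2    3
  a   4    4    3    3
  d   5    5    4    4
  b   6    6    5    5
Edit distance = dp[6][3] = 5

5


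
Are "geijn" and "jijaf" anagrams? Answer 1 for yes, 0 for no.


Strings: "geijn", "jijaf"
Sorted first:  egijn
Sorted second: afijj
Differ at position 0: 'e' vs 'a' => not anagrams

0


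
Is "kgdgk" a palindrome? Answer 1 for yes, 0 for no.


Input: kgdgk
Reversed: kgdgk
  Compare pos 0 ('k') with pos 4 ('k'): match
  Compare pos 1 ('g') with pos 3 ('g'): match
Result: palindrome

1


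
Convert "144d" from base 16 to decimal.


Input: "144d" in base 16
Positional expansion:
  Digit '1' (value 1) x 16^3 = 4096
  Digit '4' (value 4) x 16^2 = 1024
  Digit '4' (value 4) x 16^1 = 64
  Digit 'd' (value 13) x 16^0 = 13
Sum = 5197

5197


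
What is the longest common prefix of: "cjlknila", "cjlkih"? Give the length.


Words: cjlknila, cjlkih
  Position 0: all 'c' => match
  Position 1: all 'j' => match
  Position 2: all 'l' => match
  Position 3: all 'k' => match
  Position 4: ('n', 'i') => mismatch, stop
LCP = "cjlk" (length 4)

4


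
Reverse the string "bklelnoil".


Input: bklelnoil
Reading characters right to left:
  Position 8: 'l'
  Position 7: 'i'
  Position 6: 'o'
  Position 5: 'n'
  Position 4: 'l'
  Position 3: 'e'
  Position 2: 'l'
  Position 1: 'k'
  Position 0: 'b'
Reversed: lionlelkb

lionlelkb


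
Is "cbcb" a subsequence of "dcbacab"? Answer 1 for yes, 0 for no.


Check if "cbcb" is a subsequence of "dcbacab"
Greedy scan:
  Position 0 ('d'): no match needed
  Position 1 ('c'): matches sub[0] = 'c'
  Position 2 ('b'): matches sub[1] = 'b'
  Position 3 ('a'): no match needed
  Position 4 ('c'): matches sub[2] = 'c'
  Position 5 ('a'): no match needed
  Position 6 ('b'): matches sub[3] = 'b'
All 4 characters matched => is a subsequence

1


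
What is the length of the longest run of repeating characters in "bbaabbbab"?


Input: "bbaabbbab"
Scanning for longest run:
  Position 1 ('b'): continues run of 'b', length=2
  Position 2 ('a'): new char, reset run to 1
  Position 3 ('a'): continues run of 'a', length=2
  Position 4 ('b'): new char, reset run to 1
  Position 5 ('b'): continues run of 'b', length=2
  Position 6 ('b'): continues run of 'b', length=3
  Position 7 ('a'): new char, reset run to 1
  Position 8 ('b'): new char, reset run to 1
Longest run: 'b' with length 3

3


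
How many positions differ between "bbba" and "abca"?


Comparing "bbba" and "abca" position by position:
  Position 0: 'b' vs 'a' => DIFFER
  Position 1: 'b' vs 'b' => same
  Position 2: 'b' vs 'c' => DIFFER
  Position 3: 'a' vs 'a' => same
Positions that differ: 2

2


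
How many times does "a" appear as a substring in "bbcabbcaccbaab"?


Searching for "a" in "bbcabbcaccbaab"
Scanning each position:
  Position 0: "b" => no
  Position 1: "b" => no
  Position 2: "c" => no
  Position 3: "a" => MATCH
  Position 4: "b" => no
  Position 5: "b" => no
  Position 6: "c" => no
  Position 7: "a" => MATCH
  Position 8: "c" => no
  Position 9: "c" => no
  Position 10: "b" => no
  Position 11: "a" => MATCH
  Position 12: "a" => MATCH
  Position 13: "b" => no
Total occurrences: 4

4


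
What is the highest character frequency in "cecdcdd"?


Input: cecdcdd
Character counts:
  'c': 3
  'd': 3
  'e': 1
Maximum frequency: 3

3


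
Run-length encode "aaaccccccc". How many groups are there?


Input: aaaccccccc
Scanning for consecutive runs:
  Group 1: 'a' x 3 (positions 0-2)
  Group 2: 'c' x 7 (positions 3-9)
Total groups: 2

2


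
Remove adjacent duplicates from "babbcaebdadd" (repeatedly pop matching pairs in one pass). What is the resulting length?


Input: babbcaebdadd
Stack-based adjacent duplicate removal:
  Read 'b': push. Stack: b
  Read 'a': push. Stack: ba
  Read 'b': push. Stack: bab
  Read 'b': matches stack top 'b' => pop. Stack: ba
  Read 'c': push. Stack: bac
  Read 'a': push. Stack: baca
  Read 'e': push. Stack: bacae
  Read 'b': push. Stack: bacaeb
  Read 'd': push. Stack: bacaebd
  Read 'a': push. Stack: bacaebda
  Read 'd': push. Stack: bacaebdad
  Read 'd': matches stack top 'd' => pop. Stack: bacaebda
Final stack: "bacaebda" (length 8)

8


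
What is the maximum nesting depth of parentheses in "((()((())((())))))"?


Input: "((()((())((())))))"
Tracking depth:
  Position 0 '(': depth becomes 1
  Position 1 '(': depth becomes 2
  Position 2 '(': depth becomes 3
  Position 3 ')': depth becomes 2
  Position 4 '(': depth becomes 3
  Position 5 '(': depth becomes 4
  Position 6 '(': depth becomes 5
  Position 7 ')': depth becomes 4
  Position 8 ')': depth becomes 3
  Position 9 '(': depth becomes 4
  Position 10 '(': depth becomes 5
  Position 11 '(': depth becomes 6
  Position 12 ')': depth becomes 5
  Position 13 ')': depth becomes 4
  Position 14 ')': depth becomes 3
  Position 15 ')': depth becomes 2
  Position 16 ')': depth becomes 1
  Position 17 ')': depth becomes 0
Maximum depth reached: 6

6


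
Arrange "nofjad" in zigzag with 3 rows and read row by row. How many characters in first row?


Zigzag "nofjad" into 3 rows:
Placing characters:
  'n' => row 0
  'o' => row 1
  'f' => row 2
  'j' => row 1
  'a' => row 0
  'd' => row 1
Rows:
  Row 0: "na"
  Row 1: "ojd"
  Row 2: "f"
First row length: 2

2


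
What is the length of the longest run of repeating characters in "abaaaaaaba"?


Input: "abaaaaaaba"
Scanning for longest run:
  Position 1 ('b'): new char, reset run to 1
  Position 2 ('a'): new char, reset run to 1
  Position 3 ('a'): continues run of 'a', length=2
  Position 4 ('a'): continues run of 'a', length=3
  Position 5 ('a'): continues run of 'a', length=4
  Position 6 ('a'): continues run of 'a', length=5
  Position 7 ('a'): continues run of 'a', length=6
  Position 8 ('b'): new char, reset run to 1
  Position 9 ('a'): new char, reset run to 1
Longest run: 'a' with length 6

6


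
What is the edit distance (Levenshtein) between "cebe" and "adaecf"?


Computing edit distance: "cebe" -> "adaecf"
DP table:
           a    d    a    e    c    f
      0    1    2    3    4    5    6
  c   1    1    2    3    4    4    5
  e   2    2    2    3    3    4    5
  b   3    3    3    3    4    4    5
  e   4    4    4    4    3    4    5
Edit distance = dp[4][6] = 5

5


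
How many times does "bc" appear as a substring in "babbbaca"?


Searching for "bc" in "babbbaca"
Scanning each position:
  Position 0: "ba" => no
  Position 1: "ab" => no
  Position 2: "bb" => no
  Position 3: "bb" => no
  Position 4: "ba" => no
  Position 5: "ac" => no
  Position 6: "ca" => no
Total occurrences: 0

0


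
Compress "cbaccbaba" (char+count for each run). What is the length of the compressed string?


Input: cbaccbaba
Runs:
  'c' x 1 => "c1"
  'b' x 1 => "b1"
  'a' x 1 => "a1"
  'c' x 2 => "c2"
  'b' x 1 => "b1"
  'a' x 1 => "a1"
  'b' x 1 => "b1"
  'a' x 1 => "a1"
Compressed: "c1b1a1c2b1a1b1a1"
Compressed length: 16

16


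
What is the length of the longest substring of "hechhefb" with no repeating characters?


Input: "hechhefb"
Sliding window (track last position of each char):
  Position 0 ('h'): window [0,0] length 1 -- new best
  Position 1 ('e'): window [0,1] length 2 -- new best
  Position 2 ('c'): window [0,2] length 3 -- new best
  Position 3 ('h'): repeat (last at 0), move window start to 1
  Position 3 ('h'): window [1,3] length 3
  Position 4 ('h'): repeat (last at 3), move window start to 4
  Position 4 ('h'): window [4,4] length 1
  Position 5 ('e'): window [4,5] length 2
  Position 6 ('f'): window [4,6] length 3
  Position 7 ('b'): window [4,7] length 4 -- new best
Longest substring with no repeats: "hefb" with length 4

4


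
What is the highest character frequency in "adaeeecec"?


Input: adaeeecec
Character counts:
  'a': 2
  'c': 2
  'd': 1
  'e': 4
Maximum frequency: 4

4


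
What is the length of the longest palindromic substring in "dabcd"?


Input: "dabcd"
Checking substrings for palindromes:
  No multi-char palindromic substrings found
Longest palindromic substring: "d" with length 1

1


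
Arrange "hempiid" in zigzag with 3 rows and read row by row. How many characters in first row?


Zigzag "hempiid" into 3 rows:
Placing characters:
  'h' => row 0
  'e' => row 1
  'm' => row 2
  'p' => row 1
  'i' => row 0
  'i' => row 1
  'd' => row 2
Rows:
  Row 0: "hi"
  Row 1: "epi"
  Row 2: "md"
First row length: 2

2


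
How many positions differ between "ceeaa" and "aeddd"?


Comparing "ceeaa" and "aeddd" position by position:
  Position 0: 'c' vs 'a' => DIFFER
  Position 1: 'e' vs 'e' => same
  Position 2: 'e' vs 'd' => DIFFER
  Position 3: 'a' vs 'd' => DIFFER
  Position 4: 'a' vs 'd' => DIFFER
Positions that differ: 4

4


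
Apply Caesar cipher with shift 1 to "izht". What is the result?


Caesar cipher: shift "izht" by 1
  'i' (pos 8) + 1 = pos 9 = 'j'
  'z' (pos 25) + 1 = pos 0 = 'a'
  'h' (pos 7) + 1 = pos 8 = 'i'
  't' (pos 19) + 1 = pos 20 = 'u'
Result: jaiu

jaiu


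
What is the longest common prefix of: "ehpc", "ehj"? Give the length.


Words: ehpc, ehj
  Position 0: all 'e' => match
  Position 1: all 'h' => match
  Position 2: ('p', 'j') => mismatch, stop
LCP = "eh" (length 2)

2


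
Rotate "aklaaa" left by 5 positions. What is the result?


Input: "aklaaa", rotate left by 5
First 5 characters: "aklaa"
Remaining characters: "a"
Concatenate remaining + first: "a" + "aklaa" = "aaklaa"

aaklaa


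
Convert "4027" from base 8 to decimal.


Input: "4027" in base 8
Positional expansion:
  Digit '4' (value 4) x 8^3 = 2048
  Digit '0' (value 0) x 8^2 = 0
  Digit '2' (value 2) x 8^1 = 16
  Digit '7' (value 7) x 8^0 = 7
Sum = 2071

2071


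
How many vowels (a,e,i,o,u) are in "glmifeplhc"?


Input: glmifeplhc
Checking each character:
  'g' at position 0: consonant
  'l' at position 1: consonant
  'm' at position 2: consonant
  'i' at position 3: vowel (running total: 1)
  'f' at position 4: consonant
  'e' at position 5: vowel (running total: 2)
  'p' at position 6: consonant
  'l' at position 7: consonant
  'h' at position 8: consonant
  'c' at position 9: consonant
Total vowels: 2

2


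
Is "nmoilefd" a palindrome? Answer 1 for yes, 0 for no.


Input: nmoilefd
Reversed: dfeliomn
  Compare pos 0 ('n') with pos 7 ('d'): MISMATCH
  Compare pos 1 ('m') with pos 6 ('f'): MISMATCH
  Compare pos 2 ('o') with pos 5 ('e'): MISMATCH
  Compare pos 3 ('i') with pos 4 ('l'): MISMATCH
Result: not a palindrome

0


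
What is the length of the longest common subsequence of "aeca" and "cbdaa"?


LCS of "aeca" and "cbdaa"
DP table:
           c    b    d    a    a
      0    0    0    0    0    0
  a   0    0    0    0    1    1
  e   0    0    0    0    1    1
  c   0    1    1    1    1    1
  a   0    1    1    1    2    2
LCS length = dp[4][5] = 2

2


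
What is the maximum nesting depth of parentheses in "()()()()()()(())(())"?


Input: "()()()()()()(())(())"
Tracking depth:
  Position 0 '(': depth becomes 1
  Position 1 ')': depth becomes 0
  Position 2 '(': depth becomes 1
  Position 3 ')': depth becomes 0
  Position 4 '(': depth becomes 1
  Position 5 ')': depth becomes 0
  Position 6 '(': depth becomes 1
  Position 7 ')': depth becomes 0
  Position 8 '(': depth becomes 1
  Position 9 ')': depth becomes 0
  Position 10 '(': depth becomes 1
  Position 11 ')': depth becomes 0
  Position 12 '(': depth becomes 1
  Position 13 '(': depth becomes 2
  Position 14 ')': depth becomes 1
  Position 15 ')': depth becomes 0
  Position 16 '(': depth becomes 1
  Position 17 '(': depth becomes 2
  Position 18 ')': depth becomes 1
  Position 19 ')': depth becomes 0
Maximum depth reached: 2

2


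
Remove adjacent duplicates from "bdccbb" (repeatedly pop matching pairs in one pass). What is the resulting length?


Input: bdccbb
Stack-based adjacent duplicate removal:
  Read 'b': push. Stack: b
  Read 'd': push. Stack: bd
  Read 'c': push. Stack: bdc
  Read 'c': matches stack top 'c' => pop. Stack: bd
  Read 'b': push. Stack: bdb
  Read 'b': matches stack top 'b' => pop. Stack: bd
Final stack: "bd" (length 2)

2


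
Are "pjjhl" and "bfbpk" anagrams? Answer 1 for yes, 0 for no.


Strings: "pjjhl", "bfbpk"
Sorted first:  hjjlp
Sorted second: bbfkp
Differ at position 0: 'h' vs 'b' => not anagrams

0


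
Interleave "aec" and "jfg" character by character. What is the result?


Interleaving "aec" and "jfg":
  Position 0: 'a' from first, 'j' from second => "aj"
  Position 1: 'e' from first, 'f' from second => "ef"
  Position 2: 'c' from first, 'g' from second => "cg"
Result: ajefcg

ajefcg
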